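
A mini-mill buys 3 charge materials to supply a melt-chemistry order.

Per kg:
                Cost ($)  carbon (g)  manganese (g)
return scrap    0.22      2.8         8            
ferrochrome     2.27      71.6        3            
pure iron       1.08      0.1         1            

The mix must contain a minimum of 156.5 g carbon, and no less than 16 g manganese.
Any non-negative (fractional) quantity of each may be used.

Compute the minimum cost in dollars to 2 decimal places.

$5.12

Let x1 = kg of return scrap, x2 = kg of ferrochrome, x3 = kg of pure iron.
Minimise 0.22x1 + 2.27x2 + 1.08x3 s.t.:
  2.8x1 + 71.6x2 + 0.1x3 ≥ 156.5   (carbon)
  8x1 + 3x2 + 1x3 ≥ 16   (manganese)
  x1, x2, x3 ≥ 0.
The minimum-cost mix takes nothing from pure iron — only return scrap, ferrochrome. There the carbon and manganese constraints are tight.
That vertex is x1 = 1.198, x2 = 2.139.
Objective = 0.22·1.198 + 2.27·2.139 = 5.1191.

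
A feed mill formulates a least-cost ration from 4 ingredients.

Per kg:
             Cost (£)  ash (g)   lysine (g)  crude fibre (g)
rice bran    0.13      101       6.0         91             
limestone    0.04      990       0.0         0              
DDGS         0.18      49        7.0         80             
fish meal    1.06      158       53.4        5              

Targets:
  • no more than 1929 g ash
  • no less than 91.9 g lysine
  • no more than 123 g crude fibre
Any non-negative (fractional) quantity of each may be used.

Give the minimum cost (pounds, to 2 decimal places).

£1.82

Let x1 = kg of rice bran, x2 = kg of limestone, x3 = kg of DDGS, x4 = kg of fish meal.
Minimize 0.13x1 + 0.04x2 + 0.18x3 + 1.06x4 with:
  101x1 + 990x2 + 49x3 + 158x4 ≤ 1929   (ash)
  6x1 + 7x3 + 53.4x4 ≥ 91.9   (lysine)
  91x1 + 80x3 + 5x4 ≤ 123   (crude fibre)
  x1, x2, x3, x4 ≥ 0.
The minimum-cost mix takes nothing from rice bran, limestone, DDGS — only fish meal. The lysine requirement is met with equality.
That vertex is x4 = 1.721.
Total cost: 1.06·1.721 = 1.8243.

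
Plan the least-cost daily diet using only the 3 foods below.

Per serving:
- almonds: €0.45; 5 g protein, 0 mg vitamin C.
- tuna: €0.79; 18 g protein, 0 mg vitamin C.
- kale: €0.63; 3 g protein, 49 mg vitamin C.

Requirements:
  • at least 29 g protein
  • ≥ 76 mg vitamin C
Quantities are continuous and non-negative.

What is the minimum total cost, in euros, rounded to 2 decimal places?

€2.05

Let x1 = servings of almonds, x2 = servings of tuna, x3 = servings of kale.
min 0.45x1 + 0.79x2 + 0.63x3 s.t.:
  5x1 + 18x2 + 3x3 ≥ 29   (protein)
  49x3 ≥ 76   (vitamin C)
  x1, x2, x3 ≥ 0.
At the optimum only tuna, kale are positive (almonds = 0). Binding constraints: protein and vitamin C.
That vertex is x2 = 1.353, x3 = 1.551.
Objective = 0.79·1.353 + 0.63·1.551 = 2.0460.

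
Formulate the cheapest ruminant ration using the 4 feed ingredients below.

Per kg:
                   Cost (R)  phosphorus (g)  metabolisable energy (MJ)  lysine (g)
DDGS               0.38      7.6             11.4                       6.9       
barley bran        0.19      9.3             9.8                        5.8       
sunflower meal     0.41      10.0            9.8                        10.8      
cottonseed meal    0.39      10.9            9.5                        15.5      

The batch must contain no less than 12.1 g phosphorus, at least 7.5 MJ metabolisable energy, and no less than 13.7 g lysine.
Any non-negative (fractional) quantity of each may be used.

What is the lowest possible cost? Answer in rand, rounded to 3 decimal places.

R0.366

Set it up as a linear program. Let x1 = kg of DDGS, x2 = kg of barley bran, x3 = kg of sunflower meal, x4 = kg of cottonseed meal.
Minimise 0.38x1 + 0.19x2 + 0.41x3 + 0.39x4 with:
  7.6x1 + 9.3x2 + 10x3 + 10.9x4 ≥ 12.1   (phosphorus)
  11.4x1 + 9.8x2 + 9.8x3 + 9.5x4 ≥ 7.5   (metabolisable energy)
  6.9x1 + 5.8x2 + 10.8x3 + 15.5x4 ≥ 13.7   (lysine)
  x1, x2, x3, x4 ≥ 0.
The minimum-cost mix takes nothing from DDGS, sunflower meal — only barley bran, cottonseed meal. The phosphorus and lysine requirements are met with equality.
So barley bran = 0.4723 kg, cottonseed meal = 0.7072 kg.
Cost = 0.19·0.4723 + 0.39·0.7072 = 0.36555.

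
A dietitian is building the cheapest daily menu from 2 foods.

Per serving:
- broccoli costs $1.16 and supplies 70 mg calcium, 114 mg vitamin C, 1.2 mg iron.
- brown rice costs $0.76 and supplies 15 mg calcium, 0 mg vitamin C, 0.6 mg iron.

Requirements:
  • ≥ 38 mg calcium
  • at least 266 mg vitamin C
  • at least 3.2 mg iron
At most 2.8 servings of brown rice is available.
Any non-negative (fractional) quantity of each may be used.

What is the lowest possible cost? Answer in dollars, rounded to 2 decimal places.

Let x1 = servings of broccoli, x2 = servings of brown rice.
min 1.16x1 + 0.76x2 subject to:
  70x1 + 15x2 ≥ 38   (calcium)
  114x1 ≥ 266   (vitamin C)
  1.2x1 + 0.6x2 ≥ 3.2   (iron)
  x2 ≤ 2.8
  x1, x2 ≥ 0.
The optimal basis is {broccoli}; brown rice drops out. There the iron constraint is tight.
Solving gives x1 = 2.667.
Total cost: 1.16·2.667 = 3.0937.

$3.09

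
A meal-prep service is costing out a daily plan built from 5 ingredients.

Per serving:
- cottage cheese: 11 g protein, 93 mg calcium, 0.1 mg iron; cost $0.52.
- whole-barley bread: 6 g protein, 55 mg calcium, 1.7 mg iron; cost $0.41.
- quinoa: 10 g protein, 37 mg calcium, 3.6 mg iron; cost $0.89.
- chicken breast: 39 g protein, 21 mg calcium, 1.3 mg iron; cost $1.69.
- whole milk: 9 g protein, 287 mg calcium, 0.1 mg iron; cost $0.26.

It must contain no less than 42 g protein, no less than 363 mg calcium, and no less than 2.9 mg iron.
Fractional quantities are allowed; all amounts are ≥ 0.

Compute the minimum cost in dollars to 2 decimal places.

Treat it as an LP. Let x1 = servings of cottage cheese, x2 = servings of whole-barley bread, x3 = servings of quinoa, x4 = servings of chicken breast, x5 = servings of whole milk.
Minimise 0.52x1 + 0.41x2 + 0.89x3 + 1.69x4 + 0.26x5 s.t.:
  11x1 + 6x2 + 10x3 + 39x4 + 9x5 ≥ 42   (protein)
  93x1 + 55x2 + 37x3 + 21x4 + 287x5 ≥ 363   (calcium)
  0.1x1 + 1.7x2 + 3.6x3 + 1.3x4 + 0.1x5 ≥ 2.9   (iron)
  x1, x2, x3, x4, x5 ≥ 0.
The optimal basis is {whole-barley bread, whole milk}; cottage cheese, quinoa, chicken breast drop out. Binding constraints: protein and iron.
Solving gives x2 = 1.49, x5 = 3.673.
Cost = 0.41·1.49 + 0.26·3.673 = 1.5659.

$1.57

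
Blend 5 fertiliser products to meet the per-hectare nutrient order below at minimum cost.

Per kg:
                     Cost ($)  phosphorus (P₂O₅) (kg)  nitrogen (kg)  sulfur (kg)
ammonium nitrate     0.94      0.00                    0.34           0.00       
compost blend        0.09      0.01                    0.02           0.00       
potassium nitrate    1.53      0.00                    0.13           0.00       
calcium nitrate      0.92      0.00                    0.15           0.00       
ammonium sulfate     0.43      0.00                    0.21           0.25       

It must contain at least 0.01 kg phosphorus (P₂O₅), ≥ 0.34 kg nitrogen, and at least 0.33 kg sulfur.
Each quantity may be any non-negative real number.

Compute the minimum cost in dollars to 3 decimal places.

$0.745

Treat it as an LP. Let x1 = kg of ammonium nitrate, x2 = kg of compost blend, x3 = kg of potassium nitrate, x4 = kg of calcium nitrate, x5 = kg of ammonium sulfate.
Minimize 0.94x1 + 0.09x2 + 1.53x3 + 0.92x4 + 0.43x5 with:
  0.01x2 ≥ 0.01   (phosphorus (P₂O₅))
  0.34x1 + 0.02x2 + 0.13x3 + 0.15x4 + 0.21x5 ≥ 0.34   (nitrogen)
  0.25x5 ≥ 0.33   (sulfur)
  x1, x2, x3, x4, x5 ≥ 0.
At the optimum only compost blend, ammonium sulfate are positive (ammonium nitrate, potassium nitrate, calcium nitrate = 0). Binding constraints: phosphorus (P₂O₅) and nitrogen.
So compost blend = 1 kg, ammonium sulfate = 1.524 kg.
Objective = 0.09·1 + 0.43·1.524 = 0.74532.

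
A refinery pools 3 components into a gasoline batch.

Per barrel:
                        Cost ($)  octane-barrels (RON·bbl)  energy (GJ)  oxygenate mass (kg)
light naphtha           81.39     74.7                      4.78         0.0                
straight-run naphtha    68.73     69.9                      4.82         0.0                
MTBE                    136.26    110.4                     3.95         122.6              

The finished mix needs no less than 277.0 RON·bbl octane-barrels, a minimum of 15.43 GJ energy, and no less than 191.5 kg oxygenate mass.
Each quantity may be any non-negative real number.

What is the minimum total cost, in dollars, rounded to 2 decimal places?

$344.88

Let x1 = barrels of light naphtha, x2 = barrels of straight-run naphtha, x3 = barrels of MTBE.
Minimise 81.39x1 + 68.73x2 + 136.26x3 subject to:
  74.7x1 + 69.9x2 + 110.4x3 ≥ 277   (octane-barrels)
  4.78x1 + 4.82x2 + 3.95x3 ≥ 15.43   (energy)
  122.6x3 ≥ 191.5   (oxygenate mass)
  x1, x2, x3 ≥ 0.
The cheapest feasible vertex uses only straight-run naphtha, MTBE; light naphtha is not used. Binding constraints: energy and oxygenate mass.
So straight-run naphtha = 1.9212 barrels, MTBE = 1.562 barrels.
Cost = 68.73·1.9212 + 136.26·1.562 = 344.8822.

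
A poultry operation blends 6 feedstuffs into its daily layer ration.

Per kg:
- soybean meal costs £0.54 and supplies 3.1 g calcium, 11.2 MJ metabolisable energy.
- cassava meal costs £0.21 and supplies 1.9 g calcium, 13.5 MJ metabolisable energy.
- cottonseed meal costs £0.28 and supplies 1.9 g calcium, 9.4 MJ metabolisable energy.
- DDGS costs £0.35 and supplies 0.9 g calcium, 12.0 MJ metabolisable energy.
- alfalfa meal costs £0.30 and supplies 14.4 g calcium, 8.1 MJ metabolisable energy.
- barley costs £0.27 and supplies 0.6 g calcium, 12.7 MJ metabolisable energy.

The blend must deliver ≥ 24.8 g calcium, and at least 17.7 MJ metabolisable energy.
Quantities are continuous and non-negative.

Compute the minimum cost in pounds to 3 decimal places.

£0.568

This is a linear program. Let x1 = kg of soybean meal, x2 = kg of cassava meal, x3 = kg of cottonseed meal, x4 = kg of DDGS, x5 = kg of alfalfa meal, x6 = kg of barley.
Minimize 0.54x1 + 0.21x2 + 0.28x3 + 0.35x4 + 0.3x5 + 0.27x6 s.t.:
  3.1x1 + 1.9x2 + 1.9x3 + 0.9x4 + 14.4x5 + 0.6x6 ≥ 24.8   (calcium)
  11.2x1 + 13.5x2 + 9.4x3 + 12x4 + 8.1x5 + 12.7x6 ≥ 17.7   (metabolisable energy)
  x1, x2, x3, x4, x5, x6 ≥ 0.
The cheapest feasible vertex uses only cassava meal, alfalfa meal; soybean meal, cottonseed meal, DDGS, barley are not used. There the calcium and metabolisable energy constraints are tight.
So cassava meal = 0.3017 kg, alfalfa meal = 1.682 kg.
Hence cost = 0.21·0.3017 + 0.3·1.682 = £0.56796.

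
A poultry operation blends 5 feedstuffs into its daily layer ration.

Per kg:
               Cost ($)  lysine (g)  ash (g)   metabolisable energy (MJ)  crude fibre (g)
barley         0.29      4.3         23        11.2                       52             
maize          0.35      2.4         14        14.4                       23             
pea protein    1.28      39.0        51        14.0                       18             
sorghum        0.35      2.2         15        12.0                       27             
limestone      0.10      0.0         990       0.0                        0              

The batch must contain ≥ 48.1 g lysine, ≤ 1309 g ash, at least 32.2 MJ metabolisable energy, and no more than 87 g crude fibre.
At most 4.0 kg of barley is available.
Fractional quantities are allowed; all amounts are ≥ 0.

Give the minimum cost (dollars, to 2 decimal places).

Let x1 = kg of barley, x2 = kg of maize, x3 = kg of pea protein, x4 = kg of sorghum, x5 = kg of limestone.
Minimise 0.29x1 + 0.35x2 + 1.28x3 + 0.35x4 + 0.1x5 with:
  4.3x1 + 2.4x2 + 39x3 + 2.2x4 ≥ 48.1   (lysine)
  23x1 + 14x2 + 51x3 + 15x4 + 990x5 ≤ 1309   (ash)
  11.2x1 + 14.4x2 + 14x3 + 12x4 ≥ 32.2   (metabolisable energy)
  52x1 + 23x2 + 18x3 + 27x4 ≤ 87   (crude fibre)
  x1 ≤ 4
  x1, x2, x3, x4, x5 ≥ 0.
At the optimum only barley, maize, pea protein are positive (sorghum, limestone = 0). There the lysine, metabolisable energy, crude fibre constraints are tight.
That vertex is x1 = 1.182, x2 = 0.2602, x3 = 1.087.
Cost = 0.29·1.182 + 0.35·0.2602 + 1.28·1.087 = 1.8252.

$1.83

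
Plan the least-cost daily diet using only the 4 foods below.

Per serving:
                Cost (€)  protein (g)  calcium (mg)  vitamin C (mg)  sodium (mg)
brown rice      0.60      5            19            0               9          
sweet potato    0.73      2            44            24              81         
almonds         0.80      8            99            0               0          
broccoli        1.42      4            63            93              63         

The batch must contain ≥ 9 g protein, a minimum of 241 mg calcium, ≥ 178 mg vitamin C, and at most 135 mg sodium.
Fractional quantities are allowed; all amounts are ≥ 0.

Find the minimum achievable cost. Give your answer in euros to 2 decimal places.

Treat it as an LP. Let x1 = servings of brown rice, x2 = servings of sweet potato, x3 = servings of almonds, x4 = servings of broccoli.
Minimise 0.6x1 + 0.73x2 + 0.8x3 + 1.42x4 s.t.:
  5x1 + 2x2 + 8x3 + 4x4 ≥ 9   (protein)
  19x1 + 44x2 + 99x3 + 63x4 ≥ 241   (calcium)
  24x2 + 93x4 ≥ 178   (vitamin C)
  9x1 + 81x2 + 63x4 ≤ 135   (sodium)
  x1, x2, x3, x4 ≥ 0.
At the optimum only almonds, broccoli are positive (brown rice, sweet potato = 0). There the calcium and vitamin C constraints are tight.
Optimal quantities: almonds = 1.216 servings, broccoli = 1.914 servings.
Hence cost = 0.8·1.216 + 1.42·1.914 = €3.6907.

€3.69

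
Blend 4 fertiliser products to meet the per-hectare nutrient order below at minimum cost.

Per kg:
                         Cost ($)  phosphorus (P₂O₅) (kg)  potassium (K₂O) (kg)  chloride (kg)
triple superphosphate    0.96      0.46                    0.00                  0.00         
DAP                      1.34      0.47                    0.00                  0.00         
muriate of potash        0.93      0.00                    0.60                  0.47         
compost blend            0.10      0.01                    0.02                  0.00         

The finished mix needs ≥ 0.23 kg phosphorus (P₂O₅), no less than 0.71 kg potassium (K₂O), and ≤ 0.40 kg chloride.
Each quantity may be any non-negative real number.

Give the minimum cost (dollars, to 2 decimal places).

$2.06

This is a linear program. Let x1 = kg of triple superphosphate, x2 = kg of DAP, x3 = kg of muriate of potash, x4 = kg of compost blend.
min 0.96x1 + 1.34x2 + 0.93x3 + 0.1x4 s.t.:
  0.46x1 + 0.47x2 + 0.01x4 ≥ 0.23   (phosphorus (P₂O₅))
  0.6x3 + 0.02x4 ≥ 0.71   (potassium (K₂O))
  0.47x3 ≤ 0.4   (chloride)
  x1, x2, x3, x4 ≥ 0.
The cheapest feasible vertex uses only triple superphosphate, muriate of potash, compost blend; DAP is not used. The phosphorus (P₂O₅), potassium (K₂O), chloride requirements are met with equality.
Optimal quantities: triple superphosphate = 0.2833 kg, muriate of potash = 0.8511 kg, compost blend = 9.968 kg.
Hence cost = 0.96·0.2833 + 0.93·0.8511 + 0.1·9.968 = $2.0603.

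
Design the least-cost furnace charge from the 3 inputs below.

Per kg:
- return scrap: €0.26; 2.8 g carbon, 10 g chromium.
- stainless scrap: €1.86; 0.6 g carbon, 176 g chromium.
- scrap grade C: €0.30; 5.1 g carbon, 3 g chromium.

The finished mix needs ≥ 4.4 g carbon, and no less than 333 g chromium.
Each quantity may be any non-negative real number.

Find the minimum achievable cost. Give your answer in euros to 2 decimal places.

This is a linear program. Let x1 = kg of return scrap, x2 = kg of stainless scrap, x3 = kg of scrap grade C.
Minimize 0.26x1 + 1.86x2 + 0.3x3 with:
  2.8x1 + 0.6x2 + 5.1x3 ≥ 4.4   (carbon)
  10x1 + 176x2 + 3x3 ≥ 333   (chromium)
  x1, x2, x3 ≥ 0.
The optimal basis is {stainless scrap, scrap grade C}; return scrap drops out. Binding constraints: carbon and chromium.
Optimal quantities: stainless scrap = 1.881 kg, scrap grade C = 0.6414 kg.
Cost = 1.86·1.881 + 0.3·0.6414 = 3.6911.

€3.69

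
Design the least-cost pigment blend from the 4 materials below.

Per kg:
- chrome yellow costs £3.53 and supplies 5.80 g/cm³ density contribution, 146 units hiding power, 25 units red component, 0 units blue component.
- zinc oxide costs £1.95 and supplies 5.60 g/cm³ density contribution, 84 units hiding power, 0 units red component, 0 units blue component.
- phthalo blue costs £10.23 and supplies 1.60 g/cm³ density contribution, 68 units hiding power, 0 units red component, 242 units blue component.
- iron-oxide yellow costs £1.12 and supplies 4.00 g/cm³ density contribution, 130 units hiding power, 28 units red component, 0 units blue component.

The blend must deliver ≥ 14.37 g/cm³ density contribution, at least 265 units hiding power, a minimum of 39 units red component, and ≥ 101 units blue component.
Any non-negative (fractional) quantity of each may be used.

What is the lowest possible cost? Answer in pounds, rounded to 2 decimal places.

This is a linear program. Let x1 = kg of chrome yellow, x2 = kg of zinc oxide, x3 = kg of phthalo blue, x4 = kg of iron-oxide yellow.
Minimize 3.53x1 + 1.95x2 + 10.23x3 + 1.12x4 s.t.:
  5.8x1 + 5.6x2 + 1.6x3 + 4x4 ≥ 14.37   (density contribution)
  146x1 + 84x2 + 68x3 + 130x4 ≥ 265   (hiding power)
  25x1 + 28x4 ≥ 39   (red component)
  242x3 ≥ 101   (blue component)
  x1, x2, x3, x4 ≥ 0.
At the optimum only phthalo blue, iron-oxide yellow are positive (chrome yellow, zinc oxide = 0). Binding constraints: density contribution and blue component.
So phthalo blue = 0.4174 kg, iron-oxide yellow = 3.426 kg.
Hence cost = 10.23·0.4174 + 1.12·3.426 = £8.1071.

£8.11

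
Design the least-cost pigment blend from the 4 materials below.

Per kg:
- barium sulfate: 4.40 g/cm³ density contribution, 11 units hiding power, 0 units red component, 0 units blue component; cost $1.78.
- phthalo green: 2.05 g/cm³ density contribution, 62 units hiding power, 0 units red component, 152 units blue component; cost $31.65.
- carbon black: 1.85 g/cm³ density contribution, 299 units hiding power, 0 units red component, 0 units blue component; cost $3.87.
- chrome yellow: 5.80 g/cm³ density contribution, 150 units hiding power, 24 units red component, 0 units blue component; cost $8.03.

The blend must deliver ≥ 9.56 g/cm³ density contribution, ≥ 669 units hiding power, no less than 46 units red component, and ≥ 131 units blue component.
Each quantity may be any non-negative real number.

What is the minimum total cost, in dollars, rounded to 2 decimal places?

Let x1 = kg of barium sulfate, x2 = kg of phthalo green, x3 = kg of carbon black, x4 = kg of chrome yellow.
min 1.78x1 + 31.65x2 + 3.87x3 + 8.03x4 with:
  4.4x1 + 2.05x2 + 1.85x3 + 5.8x4 ≥ 9.56   (density contribution)
  11x1 + 62x2 + 299x3 + 150x4 ≥ 669   (hiding power)
  24x4 ≥ 46   (red component)
  152x2 ≥ 131   (blue component)
  x1, x2, x3, x4 ≥ 0.
The cheapest feasible vertex uses only phthalo green, carbon black, chrome yellow; barium sulfate is not used. Binding constraints: hiding power, red component, blue component.
So phthalo green = 0.8618 kg, carbon black = 1.097 kg, chrome yellow = 1.917 kg.
Hence cost = 31.65·0.8618 + 3.87·1.097 + 8.03·1.917 = $46.9149.

$46.91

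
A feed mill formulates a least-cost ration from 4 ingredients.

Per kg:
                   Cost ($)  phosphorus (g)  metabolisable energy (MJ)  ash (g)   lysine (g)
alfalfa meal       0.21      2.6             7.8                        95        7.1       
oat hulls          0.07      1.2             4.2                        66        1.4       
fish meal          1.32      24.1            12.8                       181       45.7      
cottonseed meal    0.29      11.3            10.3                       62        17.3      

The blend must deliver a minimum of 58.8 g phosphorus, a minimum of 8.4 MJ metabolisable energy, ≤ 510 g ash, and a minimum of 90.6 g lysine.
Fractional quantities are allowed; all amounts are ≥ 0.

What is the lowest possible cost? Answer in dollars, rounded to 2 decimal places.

$1.52

Set it up as a linear program. Let x1 = kg of alfalfa meal, x2 = kg of oat hulls, x3 = kg of fish meal, x4 = kg of cottonseed meal.
Minimise 0.21x1 + 0.07x2 + 1.32x3 + 0.29x4 with:
  2.6x1 + 1.2x2 + 24.1x3 + 11.3x4 ≥ 58.8   (phosphorus)
  7.8x1 + 4.2x2 + 12.8x3 + 10.3x4 ≥ 8.4   (metabolisable energy)
  95x1 + 66x2 + 181x3 + 62x4 ≤ 510   (ash)
  7.1x1 + 1.4x2 + 45.7x3 + 17.3x4 ≥ 90.6   (lysine)
  x1, x2, x3, x4 ≥ 0.
The cheapest feasible vertex uses only cottonseed meal; alfalfa meal, oat hulls, fish meal are not used. There the lysine constraint is tight.
That vertex is x4 = 5.237.
Hence cost = 0.29·5.237 = $1.5187.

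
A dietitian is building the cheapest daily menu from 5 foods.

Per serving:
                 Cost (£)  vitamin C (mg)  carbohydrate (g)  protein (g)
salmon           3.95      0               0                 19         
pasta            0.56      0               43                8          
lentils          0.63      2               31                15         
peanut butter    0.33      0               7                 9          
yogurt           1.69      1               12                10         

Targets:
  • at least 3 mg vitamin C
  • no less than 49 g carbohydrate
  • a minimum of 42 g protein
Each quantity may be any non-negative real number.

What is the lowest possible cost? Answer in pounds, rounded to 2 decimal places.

This is a linear program. Let x1 = servings of salmon, x2 = servings of pasta, x3 = servings of lentils, x4 = servings of peanut butter, x5 = servings of yogurt.
Minimise 3.95x1 + 0.56x2 + 0.63x3 + 0.33x4 + 1.69x5 subject to:
  2x3 + 1x5 ≥ 3   (vitamin C)
  43x2 + 31x3 + 7x4 + 12x5 ≥ 49   (carbohydrate)
  19x1 + 8x2 + 15x3 + 9x4 + 10x5 ≥ 42   (protein)
  x1, x2, x3, x4, x5 ≥ 0.
The cheapest feasible vertex uses only lentils, peanut butter; salmon, pasta, yogurt are not used. The vitamin C and protein requirements are met with equality.
Solving gives x3 = 1.5, x4 = 2.167.
Objective = 0.63·1.5 + 0.33·2.167 = 1.6601.

£1.66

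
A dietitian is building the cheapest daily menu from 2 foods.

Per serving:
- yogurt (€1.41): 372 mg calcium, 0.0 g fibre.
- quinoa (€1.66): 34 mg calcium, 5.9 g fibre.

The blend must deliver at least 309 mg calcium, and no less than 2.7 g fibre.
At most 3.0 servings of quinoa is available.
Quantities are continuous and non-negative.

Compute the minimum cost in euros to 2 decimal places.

€1.87

Let x1 = servings of yogurt, x2 = servings of quinoa.
Minimise 1.41x1 + 1.66x2 s.t.:
  372x1 + 34x2 ≥ 309   (calcium)
  5.9x2 ≥ 2.7   (fibre)
  x2 ≤ 3
  x1, x2 ≥ 0.
Both inputs are positive at the optimum. Binding constraints: calcium and fibre.
So yogurt = 0.7888 servings, quinoa = 0.4576 servings.
Hence cost = 1.41·0.7888 + 1.66·0.4576 = €1.8718.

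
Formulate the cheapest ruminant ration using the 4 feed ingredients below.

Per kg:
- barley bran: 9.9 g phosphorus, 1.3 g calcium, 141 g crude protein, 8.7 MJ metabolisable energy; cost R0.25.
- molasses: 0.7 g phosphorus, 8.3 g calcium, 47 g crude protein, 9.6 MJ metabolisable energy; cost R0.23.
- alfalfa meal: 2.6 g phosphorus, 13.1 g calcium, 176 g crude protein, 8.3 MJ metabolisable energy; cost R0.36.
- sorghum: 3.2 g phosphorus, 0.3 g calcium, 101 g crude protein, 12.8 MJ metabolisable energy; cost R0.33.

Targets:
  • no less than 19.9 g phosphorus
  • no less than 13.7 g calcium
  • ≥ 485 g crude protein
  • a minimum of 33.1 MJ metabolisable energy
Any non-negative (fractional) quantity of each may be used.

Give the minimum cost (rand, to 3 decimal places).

R0.969

This is a linear program. Let x1 = kg of barley bran, x2 = kg of molasses, x3 = kg of alfalfa meal, x4 = kg of sorghum.
Minimise 0.25x1 + 0.23x2 + 0.36x3 + 0.33x4 with:
  9.9x1 + 0.7x2 + 2.6x3 + 3.2x4 ≥ 19.9   (phosphorus)
  1.3x1 + 8.3x2 + 13.1x3 + 0.3x4 ≥ 13.7   (calcium)
  141x1 + 47x2 + 176x3 + 101x4 ≥ 485   (crude protein)
  8.7x1 + 9.6x2 + 8.3x3 + 12.8x4 ≥ 33.1   (metabolisable energy)
  x1, x2, x3, x4 ≥ 0.
The optimal basis is {barley bran, molasses, alfalfa meal}; sorghum drops out. The calcium, crude protein, metabolisable energy requirements are met with equality.
So barley bran = 2.759 kg, molasses = 0.6189 kg, alfalfa meal = 0.3798 kg.
Cost = 0.25·2.759 + 0.23·0.6189 + 0.36·0.3798 = 0.96883.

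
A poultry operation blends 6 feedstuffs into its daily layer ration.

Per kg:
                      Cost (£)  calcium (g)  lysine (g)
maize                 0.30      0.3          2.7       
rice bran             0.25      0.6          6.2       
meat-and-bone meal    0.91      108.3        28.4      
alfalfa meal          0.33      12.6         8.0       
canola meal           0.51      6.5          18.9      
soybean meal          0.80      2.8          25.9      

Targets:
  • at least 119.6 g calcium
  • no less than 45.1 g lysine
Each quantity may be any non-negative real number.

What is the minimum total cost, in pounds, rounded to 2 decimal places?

Let x1 = kg of maize, x2 = kg of rice bran, x3 = kg of meat-and-bone meal, x4 = kg of alfalfa meal, x5 = kg of canola meal, x6 = kg of soybean meal.
min 0.3x1 + 0.25x2 + 0.91x3 + 0.33x4 + 0.51x5 + 0.8x6 s.t.:
  0.3x1 + 0.6x2 + 108.3x3 + 12.6x4 + 6.5x5 + 2.8x6 ≥ 119.6   (calcium)
  2.7x1 + 6.2x2 + 28.4x3 + 8x4 + 18.9x5 + 25.9x6 ≥ 45.1   (lysine)
  x1, x2, x3, x4, x5, x6 ≥ 0.
The minimum-cost mix takes nothing from maize, rice bran, alfalfa meal, soybean meal — only meat-and-bone meal, canola meal. Binding constraints: calcium and lysine.
That vertex is x3 = 1.056, x5 = 0.7989.
Objective = 0.91·1.056 + 0.51·0.7989 = 1.3684.

£1.37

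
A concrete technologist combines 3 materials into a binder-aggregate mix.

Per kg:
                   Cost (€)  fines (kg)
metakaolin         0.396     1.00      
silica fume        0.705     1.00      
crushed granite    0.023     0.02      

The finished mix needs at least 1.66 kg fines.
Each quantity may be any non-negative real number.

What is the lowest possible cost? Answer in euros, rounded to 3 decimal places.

€0.657

This is a linear program. Let x1 = kg of metakaolin, x2 = kg of silica fume, x3 = kg of crushed granite.
Minimize 0.396x1 + 0.705x2 + 0.023x3 with:
  1x1 + 1x2 + 0.02x3 ≥ 1.66   (fines)
  x1, x2, x3 ≥ 0.
The minimum-cost mix takes nothing from silica fume, crushed granite — only metakaolin. There the fines constraint is tight.
That vertex is x1 = 1.66.
Total cost: 0.396·1.66 = 0.65736.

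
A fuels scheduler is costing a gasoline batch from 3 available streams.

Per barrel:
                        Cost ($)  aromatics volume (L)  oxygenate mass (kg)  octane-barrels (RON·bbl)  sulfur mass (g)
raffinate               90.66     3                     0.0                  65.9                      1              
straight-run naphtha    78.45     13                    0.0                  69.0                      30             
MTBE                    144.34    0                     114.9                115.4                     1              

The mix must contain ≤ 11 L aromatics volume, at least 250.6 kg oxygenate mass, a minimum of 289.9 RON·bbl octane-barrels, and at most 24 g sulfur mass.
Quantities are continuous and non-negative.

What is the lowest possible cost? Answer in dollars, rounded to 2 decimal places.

Treat it as an LP. Let x1 = barrels of raffinate, x2 = barrels of straight-run naphtha, x3 = barrels of MTBE.
Minimize 90.66x1 + 78.45x2 + 144.34x3 subject to:
  3x1 + 13x2 ≤ 11   (aromatics volume)
  114.9x3 ≥ 250.6   (oxygenate mass)
  65.9x1 + 69x2 + 115.4x3 ≥ 289.9   (octane-barrels)
  1x1 + 30x2 + 1x3 ≤ 24   (sulfur mass)
  x1, x2, x3 ≥ 0.
At the optimum only straight-run naphtha, MTBE are positive (raffinate = 0). Binding constraints: oxygenate mass and octane-barrels.
Solving gives x2 = 0.5538, x3 = 2.181.
Objective = 78.45·0.5538 + 144.34·2.181 = 358.2512.

$358.25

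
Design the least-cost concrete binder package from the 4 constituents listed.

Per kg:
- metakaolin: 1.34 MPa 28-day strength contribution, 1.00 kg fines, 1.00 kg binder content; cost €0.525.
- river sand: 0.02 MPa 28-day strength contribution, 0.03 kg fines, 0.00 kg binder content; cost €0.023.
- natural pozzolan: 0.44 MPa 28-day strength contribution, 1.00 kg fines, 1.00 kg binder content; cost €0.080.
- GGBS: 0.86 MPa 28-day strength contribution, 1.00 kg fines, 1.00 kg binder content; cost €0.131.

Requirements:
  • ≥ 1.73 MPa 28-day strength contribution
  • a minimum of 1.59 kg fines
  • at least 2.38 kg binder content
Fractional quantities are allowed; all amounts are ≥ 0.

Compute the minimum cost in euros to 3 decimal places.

Let x1 = kg of metakaolin, x2 = kg of river sand, x3 = kg of natural pozzolan, x4 = kg of GGBS.
min 0.525x1 + 0.023x2 + 0.08x3 + 0.131x4 subject to:
  1.34x1 + 0.02x2 + 0.44x3 + 0.86x4 ≥ 1.73   (28-day strength contribution)
  1x1 + 0.03x2 + 1x3 + 1x4 ≥ 1.59   (fines)
  1x1 + 1x3 + 1x4 ≥ 2.38   (binder content)
  x1, x2, x3, x4 ≥ 0.
The cheapest feasible vertex uses only natural pozzolan, GGBS; metakaolin, river sand are not used. The 28-day strength contribution and binder content requirements are met with equality.
Optimal quantities: natural pozzolan = 0.7543 kg, GGBS = 1.626 kg.
Hence cost = 0.08·0.7543 + 0.131·1.626 = €0.27335.

€0.273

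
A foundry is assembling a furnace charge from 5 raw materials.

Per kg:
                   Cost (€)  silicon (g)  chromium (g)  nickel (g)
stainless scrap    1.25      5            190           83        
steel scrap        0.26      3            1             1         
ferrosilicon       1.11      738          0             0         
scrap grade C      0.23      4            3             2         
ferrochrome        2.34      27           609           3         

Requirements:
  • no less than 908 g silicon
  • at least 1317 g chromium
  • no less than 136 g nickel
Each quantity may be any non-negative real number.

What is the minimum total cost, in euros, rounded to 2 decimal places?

€7.17

Set it up as a linear program. Let x1 = kg of stainless scrap, x2 = kg of steel scrap, x3 = kg of ferrosilicon, x4 = kg of scrap grade C, x5 = kg of ferrochrome.
min 1.25x1 + 0.26x2 + 1.11x3 + 0.23x4 + 2.34x5 subject to:
  5x1 + 3x2 + 738x3 + 4x4 + 27x5 ≥ 908   (silicon)
  190x1 + 1x2 + 3x4 + 609x5 ≥ 1317   (chromium)
  83x1 + 1x2 + 2x4 + 3x5 ≥ 136   (nickel)
  x1, x2, x3, x4, x5 ≥ 0.
The optimal basis is {stainless scrap, ferrosilicon, ferrochrome}; steel scrap, scrap grade C drop out. There the silicon, chromium, nickel constraints are tight.
Optimal quantities: stainless scrap = 1.578 kg, ferrosilicon = 1.159 kg, ferrochrome = 1.67 kg.
Hence cost = 1.25·1.578 + 1.11·1.159 + 2.34·1.67 = €7.1668.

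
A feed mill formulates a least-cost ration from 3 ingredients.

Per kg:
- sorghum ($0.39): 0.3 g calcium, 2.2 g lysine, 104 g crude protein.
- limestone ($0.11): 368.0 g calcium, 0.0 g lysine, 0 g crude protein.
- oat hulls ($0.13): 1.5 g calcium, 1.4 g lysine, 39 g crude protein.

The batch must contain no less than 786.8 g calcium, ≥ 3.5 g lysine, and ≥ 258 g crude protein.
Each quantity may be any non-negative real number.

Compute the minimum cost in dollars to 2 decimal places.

$1.09

Let x1 = kg of sorghum, x2 = kg of limestone, x3 = kg of oat hulls.
Minimize 0.39x1 + 0.11x2 + 0.13x3 with:
  0.3x1 + 368x2 + 1.5x3 ≥ 786.8   (calcium)
  2.2x1 + 1.4x3 ≥ 3.5   (lysine)
  104x1 + 39x3 ≥ 258   (crude protein)
  x1, x2, x3 ≥ 0.
The minimum-cost mix takes nothing from sorghum — only limestone, oat hulls. Binding constraints: calcium and crude protein.
That vertex is x2 = 2.111, x3 = 6.615.
Objective = 0.11·2.111 + 0.13·6.615 = 1.0922.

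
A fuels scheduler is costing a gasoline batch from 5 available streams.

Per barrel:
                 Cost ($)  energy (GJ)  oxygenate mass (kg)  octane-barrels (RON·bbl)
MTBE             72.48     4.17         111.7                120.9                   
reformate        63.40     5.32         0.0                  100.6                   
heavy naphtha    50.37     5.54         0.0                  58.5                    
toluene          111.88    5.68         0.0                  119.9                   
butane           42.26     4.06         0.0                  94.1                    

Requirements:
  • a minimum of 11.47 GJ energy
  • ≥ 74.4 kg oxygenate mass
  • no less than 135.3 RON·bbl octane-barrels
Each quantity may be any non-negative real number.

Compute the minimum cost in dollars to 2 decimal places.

$127.31

This is a linear program. Let x1 = barrels of MTBE, x2 = barrels of reformate, x3 = barrels of heavy naphtha, x4 = barrels of toluene, x5 = barrels of butane.
Minimize 72.48x1 + 63.4x2 + 50.37x3 + 111.88x4 + 42.26x5 subject to:
  4.17x1 + 5.32x2 + 5.54x3 + 5.68x4 + 4.06x5 ≥ 11.47   (energy)
  111.7x1 ≥ 74.4   (oxygenate mass)
  120.9x1 + 100.6x2 + 58.5x3 + 119.9x4 + 94.1x5 ≥ 135.3   (octane-barrels)
  x1, x2, x3, x4, x5 ≥ 0.
The cheapest feasible vertex uses only MTBE, heavy naphtha; reformate, toluene, butane are not used. There the energy and oxygenate mass constraints are tight.
Optimal quantities: MTBE = 0.6661 barrels, heavy naphtha = 1.569 barrels.
Objective = 72.48·0.6661 + 50.37·1.569 = 127.3095.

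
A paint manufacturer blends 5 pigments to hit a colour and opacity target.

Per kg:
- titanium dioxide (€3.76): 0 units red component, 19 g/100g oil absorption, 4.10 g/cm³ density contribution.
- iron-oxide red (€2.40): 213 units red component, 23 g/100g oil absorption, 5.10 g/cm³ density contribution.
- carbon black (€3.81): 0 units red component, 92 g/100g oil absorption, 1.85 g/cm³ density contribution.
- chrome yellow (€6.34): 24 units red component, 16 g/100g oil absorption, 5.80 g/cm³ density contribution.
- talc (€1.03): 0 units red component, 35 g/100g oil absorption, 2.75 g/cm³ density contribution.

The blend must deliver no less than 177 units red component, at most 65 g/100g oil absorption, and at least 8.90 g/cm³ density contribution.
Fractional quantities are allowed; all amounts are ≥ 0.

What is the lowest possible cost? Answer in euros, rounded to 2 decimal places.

€3.90

Let x1 = kg of titanium dioxide, x2 = kg of iron-oxide red, x3 = kg of carbon black, x4 = kg of chrome yellow, x5 = kg of talc.
min 3.76x1 + 2.4x2 + 3.81x3 + 6.34x4 + 1.03x5 subject to:
  213x2 + 24x4 ≥ 177   (red component)
  19x1 + 23x2 + 92x3 + 16x4 + 35x5 ≤ 65   (oil absorption)
  4.1x1 + 5.1x2 + 1.85x3 + 5.8x4 + 2.75x5 ≥ 8.9   (density contribution)
  x1, x2, x3, x4, x5 ≥ 0.
At the optimum only iron-oxide red, talc are positive (titanium dioxide, carbon black, chrome yellow = 0). The oil absorption and density contribution requirements are met with equality.
Solving gives x2 = 1.152, x5 = 1.1.
Objective = 2.4·1.152 + 1.03·1.1 = 3.8978.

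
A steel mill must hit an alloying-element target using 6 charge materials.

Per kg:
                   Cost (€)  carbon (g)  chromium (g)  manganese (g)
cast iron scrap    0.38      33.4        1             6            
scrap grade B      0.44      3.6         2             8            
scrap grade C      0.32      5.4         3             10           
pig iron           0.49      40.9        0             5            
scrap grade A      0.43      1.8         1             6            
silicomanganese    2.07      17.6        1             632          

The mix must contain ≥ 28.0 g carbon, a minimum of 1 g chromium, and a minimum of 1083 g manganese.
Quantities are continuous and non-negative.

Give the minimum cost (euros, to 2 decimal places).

€3.55

Let x1 = kg of cast iron scrap, x2 = kg of scrap grade B, x3 = kg of scrap grade C, x4 = kg of pig iron, x5 = kg of scrap grade A, x6 = kg of silicomanganese.
min 0.38x1 + 0.44x2 + 0.32x3 + 0.49x4 + 0.43x5 + 2.07x6 subject to:
  33.4x1 + 3.6x2 + 5.4x3 + 40.9x4 + 1.8x5 + 17.6x6 ≥ 28   (carbon)
  1x1 + 2x2 + 3x3 + 1x5 + 1x6 ≥ 1   (chromium)
  6x1 + 8x2 + 10x3 + 5x4 + 6x5 + 632x6 ≥ 1083   (manganese)
  x1, x2, x3, x4, x5, x6 ≥ 0.
The cheapest feasible vertex uses only silicomanganese; cast iron scrap, scrap grade B, scrap grade C, pig iron, scrap grade A are not used. There the manganese constraint is tight.
Solving gives x6 = 1.714.
Total cost: 2.07·1.714 = 3.5480.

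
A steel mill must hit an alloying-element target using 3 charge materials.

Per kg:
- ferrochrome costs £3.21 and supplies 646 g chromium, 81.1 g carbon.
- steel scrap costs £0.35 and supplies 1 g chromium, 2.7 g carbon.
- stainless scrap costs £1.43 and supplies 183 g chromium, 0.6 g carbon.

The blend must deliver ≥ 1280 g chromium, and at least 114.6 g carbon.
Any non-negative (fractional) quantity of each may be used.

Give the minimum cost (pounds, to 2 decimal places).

Let x1 = kg of ferrochrome, x2 = kg of steel scrap, x3 = kg of stainless scrap.
Minimise 3.21x1 + 0.35x2 + 1.43x3 s.t.:
  646x1 + 1x2 + 183x3 ≥ 1280   (chromium)
  81.1x1 + 2.7x2 + 0.6x3 ≥ 114.6   (carbon)
  x1, x2, x3 ≥ 0.
At the optimum only ferrochrome is positive (steel scrap, stainless scrap = 0). There the chromium constraint is tight.
Optimal quantities: ferrochrome = 1.981 kg.
Cost = 3.21·1.981 = 6.3590.

£6.36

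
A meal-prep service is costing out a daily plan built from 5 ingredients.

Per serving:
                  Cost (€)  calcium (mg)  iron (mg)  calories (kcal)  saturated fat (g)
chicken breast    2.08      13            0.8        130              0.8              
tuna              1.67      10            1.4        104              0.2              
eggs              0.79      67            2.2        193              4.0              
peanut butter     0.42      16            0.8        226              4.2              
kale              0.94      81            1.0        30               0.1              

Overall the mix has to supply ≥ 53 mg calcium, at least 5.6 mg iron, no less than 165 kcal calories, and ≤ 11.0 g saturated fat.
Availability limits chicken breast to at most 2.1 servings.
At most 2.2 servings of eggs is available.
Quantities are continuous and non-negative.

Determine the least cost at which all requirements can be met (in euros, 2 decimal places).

€2.28

Let x1 = servings of chicken breast, x2 = servings of tuna, x3 = servings of eggs, x4 = servings of peanut butter, x5 = servings of kale.
Minimize 2.08x1 + 1.67x2 + 0.79x3 + 0.42x4 + 0.94x5 with:
  13x1 + 10x2 + 67x3 + 16x4 + 81x5 ≥ 53   (calcium)
  0.8x1 + 1.4x2 + 2.2x3 + 0.8x4 + 1x5 ≥ 5.6   (iron)
  130x1 + 104x2 + 193x3 + 226x4 + 30x5 ≥ 165   (calories)
  0.8x1 + 0.2x2 + 4x3 + 4.2x4 + 0.1x5 ≤ 11   (saturated fat)
  x1 ≤ 2.1
  x3 ≤ 2.2
  x1, x2, x3, x4, x5 ≥ 0.
The minimum-cost mix takes nothing from chicken breast, tuna — only eggs, peanut butter, kale. Binding constraints: iron, saturated fat, the eggs cap.
Optimal quantities: eggs = 2.2 servings, peanut butter = 0.5155 servings, kale = 0.3476 servings.
Cost = 0.79·2.2 + 0.42·0.5155 + 0.94·0.3476 = 2.2813.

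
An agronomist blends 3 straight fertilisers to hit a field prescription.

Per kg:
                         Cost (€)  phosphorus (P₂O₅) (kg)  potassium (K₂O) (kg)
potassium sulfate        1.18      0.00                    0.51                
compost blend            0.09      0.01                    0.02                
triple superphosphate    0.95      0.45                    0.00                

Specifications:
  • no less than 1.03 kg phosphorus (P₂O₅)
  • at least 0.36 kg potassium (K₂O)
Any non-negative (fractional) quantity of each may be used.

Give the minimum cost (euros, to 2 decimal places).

Let x1 = kg of potassium sulfate, x2 = kg of compost blend, x3 = kg of triple superphosphate.
Minimize 1.18x1 + 0.09x2 + 0.95x3 subject to:
  0.01x2 + 0.45x3 ≥ 1.03   (phosphorus (P₂O₅))
  0.51x1 + 0.02x2 ≥ 0.36   (potassium (K₂O))
  x1, x2, x3 ≥ 0.
At the optimum only potassium sulfate, triple superphosphate are positive (compost blend = 0). The phosphorus (P₂O₅) and potassium (K₂O) requirements are met with equality.
That vertex is x1 = 0.7059, x3 = 2.289.
Hence cost = 1.18·0.7059 + 0.95·2.289 = €3.0075.

€3.01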